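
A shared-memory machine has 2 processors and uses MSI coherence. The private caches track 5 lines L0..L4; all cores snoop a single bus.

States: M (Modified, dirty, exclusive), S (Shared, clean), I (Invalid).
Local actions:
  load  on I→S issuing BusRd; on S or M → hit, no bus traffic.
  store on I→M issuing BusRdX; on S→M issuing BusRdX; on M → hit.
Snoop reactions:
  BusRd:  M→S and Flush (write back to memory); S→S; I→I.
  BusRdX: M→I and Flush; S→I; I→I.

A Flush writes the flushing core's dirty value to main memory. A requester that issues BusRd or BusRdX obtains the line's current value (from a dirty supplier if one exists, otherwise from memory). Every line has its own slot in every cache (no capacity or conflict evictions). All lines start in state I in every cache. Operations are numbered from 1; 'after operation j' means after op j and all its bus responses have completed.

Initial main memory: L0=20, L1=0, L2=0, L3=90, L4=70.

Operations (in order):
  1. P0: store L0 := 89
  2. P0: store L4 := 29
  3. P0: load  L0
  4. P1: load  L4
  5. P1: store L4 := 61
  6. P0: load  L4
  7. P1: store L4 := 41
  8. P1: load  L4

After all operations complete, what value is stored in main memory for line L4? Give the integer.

  op1 P0: store L0 := 89 → M/I on L0; bus BusRdX; mem=20
  op2 P0: store L4 := 29 → M/I on L4; bus BusRdX; mem=70
  op3 P0: load  L0 → M/I on L0; bus (none); mem=20
  op4 P1: load  L4 → S/S on L4; bus BusRd Flush; mem=29
  op5 P1: store L4 := 61 → I/M on L4; bus BusRdX; mem=29
  op6 P0: load  L4 → S/S on L4; bus BusRd Flush; mem=61
  op7 P1: store L4 := 41 → I/M on L4; bus BusRdX; mem=61
  op8 P1: load  L4 → I/M on L4; bus (none); mem=61

memory[L4] = 61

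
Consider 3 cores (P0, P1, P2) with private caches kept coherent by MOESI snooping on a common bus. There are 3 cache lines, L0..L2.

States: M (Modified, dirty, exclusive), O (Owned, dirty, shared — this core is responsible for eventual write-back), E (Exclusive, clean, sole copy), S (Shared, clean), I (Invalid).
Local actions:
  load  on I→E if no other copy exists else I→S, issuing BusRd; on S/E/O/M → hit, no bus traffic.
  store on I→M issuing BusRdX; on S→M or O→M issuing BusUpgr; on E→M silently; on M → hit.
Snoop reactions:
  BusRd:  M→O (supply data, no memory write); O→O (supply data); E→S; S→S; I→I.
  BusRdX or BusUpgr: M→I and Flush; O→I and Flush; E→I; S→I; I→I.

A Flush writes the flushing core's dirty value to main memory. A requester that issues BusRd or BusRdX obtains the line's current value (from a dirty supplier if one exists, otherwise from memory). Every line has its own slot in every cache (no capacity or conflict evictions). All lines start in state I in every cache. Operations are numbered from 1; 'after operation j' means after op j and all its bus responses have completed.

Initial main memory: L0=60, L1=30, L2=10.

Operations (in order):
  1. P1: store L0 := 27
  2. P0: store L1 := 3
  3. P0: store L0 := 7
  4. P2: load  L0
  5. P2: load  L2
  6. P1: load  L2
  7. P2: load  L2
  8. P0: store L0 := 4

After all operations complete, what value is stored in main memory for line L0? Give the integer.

  op1 P1: store L0 := 27 → I/M/I on L0; bus BusRdX; mem=60
  op2 P0: store L1 := 3 → M/I/I on L1; bus BusRdX; mem=30
  op3 P0: store L0 := 7 → M/I/I on L0; bus BusRdX Flush; mem=27
  op4 P2: load  L0 → O/I/S on L0; bus BusRd; mem=27
  op5 P2: load  L2 → I/I/E on L2; bus BusRd; mem=10
  op6 P1: load  L2 → I/S/S on L2; bus BusRd; mem=10
  op7 P2: load  L2 → I/S/S on L2; bus (none); mem=10
  op8 P0: store L0 := 4 → M/I/I on L0; bus BusUpgr; mem=27

memory[L0] = 27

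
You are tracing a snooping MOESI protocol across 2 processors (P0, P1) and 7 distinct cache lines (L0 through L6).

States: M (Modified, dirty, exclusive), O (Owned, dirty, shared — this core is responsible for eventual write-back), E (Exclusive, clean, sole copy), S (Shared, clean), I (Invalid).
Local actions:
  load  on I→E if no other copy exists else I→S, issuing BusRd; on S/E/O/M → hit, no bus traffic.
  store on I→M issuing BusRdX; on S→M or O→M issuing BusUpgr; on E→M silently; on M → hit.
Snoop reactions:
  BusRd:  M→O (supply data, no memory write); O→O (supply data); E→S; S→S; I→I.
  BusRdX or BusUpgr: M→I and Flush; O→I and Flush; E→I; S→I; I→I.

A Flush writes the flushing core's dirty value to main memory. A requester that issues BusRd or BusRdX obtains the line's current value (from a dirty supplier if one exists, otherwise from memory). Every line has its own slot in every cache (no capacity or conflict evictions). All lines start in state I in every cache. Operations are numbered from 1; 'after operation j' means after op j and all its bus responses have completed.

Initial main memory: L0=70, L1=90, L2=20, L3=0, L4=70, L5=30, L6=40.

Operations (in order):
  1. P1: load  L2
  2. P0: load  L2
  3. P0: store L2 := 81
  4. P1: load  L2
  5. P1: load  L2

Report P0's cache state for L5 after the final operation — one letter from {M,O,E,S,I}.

state = I

[1] P1: load  L2 | P0:I, P1:E(20) | bus: BusRd
[2] P0: load  L2 | P0:S(20), P1:S(20) | bus: BusRd
[3] P0: store L2 := 81 | P0:M(81), P1:I | bus: BusUpgr
[4] P1: load  L2 | P0:O(81), P1:S(81) | bus: BusRd
[5] P1: load  L2 | P0:O(81), P1:S(81) | bus: none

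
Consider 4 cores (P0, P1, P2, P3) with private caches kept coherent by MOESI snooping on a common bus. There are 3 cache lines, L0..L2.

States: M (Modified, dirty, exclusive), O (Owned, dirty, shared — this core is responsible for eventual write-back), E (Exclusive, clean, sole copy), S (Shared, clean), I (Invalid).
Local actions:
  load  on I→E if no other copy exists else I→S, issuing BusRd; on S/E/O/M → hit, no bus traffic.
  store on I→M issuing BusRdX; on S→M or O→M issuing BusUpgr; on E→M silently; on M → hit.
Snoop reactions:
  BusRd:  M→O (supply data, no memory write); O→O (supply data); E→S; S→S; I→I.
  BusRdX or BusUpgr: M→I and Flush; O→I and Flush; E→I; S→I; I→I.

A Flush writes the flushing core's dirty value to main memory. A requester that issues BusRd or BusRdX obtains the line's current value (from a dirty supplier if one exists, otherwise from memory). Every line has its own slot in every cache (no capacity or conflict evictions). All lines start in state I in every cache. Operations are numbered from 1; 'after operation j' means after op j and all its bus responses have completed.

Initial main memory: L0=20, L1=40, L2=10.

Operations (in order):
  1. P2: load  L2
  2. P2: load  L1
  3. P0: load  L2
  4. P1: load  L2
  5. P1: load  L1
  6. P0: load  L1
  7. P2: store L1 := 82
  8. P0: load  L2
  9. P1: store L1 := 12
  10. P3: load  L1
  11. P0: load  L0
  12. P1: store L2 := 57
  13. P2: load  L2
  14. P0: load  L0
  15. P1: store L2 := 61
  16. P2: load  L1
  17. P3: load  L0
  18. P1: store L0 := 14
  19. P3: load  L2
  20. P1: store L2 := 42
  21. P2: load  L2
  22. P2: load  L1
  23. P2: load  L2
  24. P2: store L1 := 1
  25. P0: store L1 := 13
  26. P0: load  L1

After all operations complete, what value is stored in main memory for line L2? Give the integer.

memory[L2] = 10

  op1 P2: load  L2 → I/I/E/I on L2; bus BusRd; mem=10
  op2 P2: load  L1 → I/I/E/I on L1; bus BusRd; mem=40
  op3 P0: load  L2 → S/I/S/I on L2; bus BusRd; mem=10
  op4 P1: load  L2 → S/S/S/I on L2; bus BusRd; mem=10
  op5 P1: load  L1 → I/S/S/I on L1; bus BusRd; mem=40
  op6 P0: load  L1 → S/S/S/I on L1; bus BusRd; mem=40
  op7 P2: store L1 := 82 → I/I/M/I on L1; bus BusUpgr; mem=40
  op8 P0: load  L2 → S/S/S/I on L2; bus (none); mem=10
  op9 P1: store L1 := 12 → I/M/I/I on L1; bus BusRdX Flush; mem=82
  op10 P3: load  L1 → I/O/I/S on L1; bus BusRd; mem=82
  op11 P0: load  L0 → E/I/I/I on L0; bus BusRd; mem=20
  op12 P1: store L2 := 57 → I/M/I/I on L2; bus BusUpgr; mem=10
  op13 P2: load  L2 → I/O/S/I on L2; bus BusRd; mem=10
  op14 P0: load  L0 → E/I/I/I on L0; bus (none); mem=20
  op15 P1: store L2 := 61 → I/M/I/I on L2; bus BusUpgr; mem=10
  op16 P2: load  L1 → I/O/S/S on L1; bus BusRd; mem=82
  op17 P3: load  L0 → S/I/I/S on L0; bus BusRd; mem=20
  op18 P1: store L0 := 14 → I/M/I/I on L0; bus BusRdX; mem=20
  op19 P3: load  L2 → I/O/I/S on L2; bus BusRd; mem=10
  op20 P1: store L2 := 42 → I/M/I/I on L2; bus BusUpgr; mem=10
  op21 P2: load  L2 → I/O/S/I on L2; bus BusRd; mem=10
  op22 P2: load  L1 → I/O/S/S on L1; bus (none); mem=82
  op23 P2: load  L2 → I/O/S/I on L2; bus (none); mem=10
  op24 P2: store L1 := 1 → I/I/M/I on L1; bus BusUpgr Flush; mem=12
  op25 P0: store L1 := 13 → M/I/I/I on L1; bus BusRdX Flush; mem=1
  op26 P0: load  L1 → M/I/I/I on L1; bus (none); mem=1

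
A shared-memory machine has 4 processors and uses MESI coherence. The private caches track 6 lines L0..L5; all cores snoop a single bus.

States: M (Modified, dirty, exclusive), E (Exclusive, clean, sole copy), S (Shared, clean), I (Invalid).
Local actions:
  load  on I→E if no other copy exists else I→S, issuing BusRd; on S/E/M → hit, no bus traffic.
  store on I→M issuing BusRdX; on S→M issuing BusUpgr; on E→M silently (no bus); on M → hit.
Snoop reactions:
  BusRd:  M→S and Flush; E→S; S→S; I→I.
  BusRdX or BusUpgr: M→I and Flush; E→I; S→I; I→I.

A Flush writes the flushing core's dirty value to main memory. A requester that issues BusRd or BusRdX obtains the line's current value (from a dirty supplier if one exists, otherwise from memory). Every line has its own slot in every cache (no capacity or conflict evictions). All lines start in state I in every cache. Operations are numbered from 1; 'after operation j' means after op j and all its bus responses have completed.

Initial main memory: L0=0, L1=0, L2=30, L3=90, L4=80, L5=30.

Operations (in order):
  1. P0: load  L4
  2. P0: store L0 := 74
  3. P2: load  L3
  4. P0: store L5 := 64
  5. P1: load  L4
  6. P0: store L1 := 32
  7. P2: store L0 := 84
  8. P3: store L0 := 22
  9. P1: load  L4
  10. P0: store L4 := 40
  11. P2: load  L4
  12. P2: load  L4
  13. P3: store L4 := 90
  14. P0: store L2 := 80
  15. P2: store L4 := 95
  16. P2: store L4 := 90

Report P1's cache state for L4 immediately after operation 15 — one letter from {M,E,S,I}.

state = I

  op1 P0: load  L4 → E/I/I/I on L4; bus BusRd; mem=80
  op2 P0: store L0 := 74 → M/I/I/I on L0; bus BusRdX; mem=0
  op3 P2: load  L3 → I/I/E/I on L3; bus BusRd; mem=90
  op4 P0: store L5 := 64 → M/I/I/I on L5; bus BusRdX; mem=30
  op5 P1: load  L4 → S/S/I/I on L4; bus BusRd; mem=80
  op6 P0: store L1 := 32 → M/I/I/I on L1; bus BusRdX; mem=0
  op7 P2: store L0 := 84 → I/I/M/I on L0; bus BusRdX Flush; mem=74
  op8 P3: store L0 := 22 → I/I/I/M on L0; bus BusRdX Flush; mem=84
  op9 P1: load  L4 → S/S/I/I on L4; bus (none); mem=80
  op10 P0: store L4 := 40 → M/I/I/I on L4; bus BusUpgr; mem=80
  op11 P2: load  L4 → S/I/S/I on L4; bus BusRd Flush; mem=40
  op12 P2: load  L4 → S/I/S/I on L4; bus (none); mem=40
  op13 P3: store L4 := 90 → I/I/I/M on L4; bus BusRdX; mem=40
  op14 P0: store L2 := 80 → M/I/I/I on L2; bus BusRdX; mem=30
  op15 P2: store L4 := 95 → I/I/M/I on L4; bus BusRdX Flush; mem=90
  op16 P2: store L4 := 90 → I/I/M/I on L4; bus (none); mem=90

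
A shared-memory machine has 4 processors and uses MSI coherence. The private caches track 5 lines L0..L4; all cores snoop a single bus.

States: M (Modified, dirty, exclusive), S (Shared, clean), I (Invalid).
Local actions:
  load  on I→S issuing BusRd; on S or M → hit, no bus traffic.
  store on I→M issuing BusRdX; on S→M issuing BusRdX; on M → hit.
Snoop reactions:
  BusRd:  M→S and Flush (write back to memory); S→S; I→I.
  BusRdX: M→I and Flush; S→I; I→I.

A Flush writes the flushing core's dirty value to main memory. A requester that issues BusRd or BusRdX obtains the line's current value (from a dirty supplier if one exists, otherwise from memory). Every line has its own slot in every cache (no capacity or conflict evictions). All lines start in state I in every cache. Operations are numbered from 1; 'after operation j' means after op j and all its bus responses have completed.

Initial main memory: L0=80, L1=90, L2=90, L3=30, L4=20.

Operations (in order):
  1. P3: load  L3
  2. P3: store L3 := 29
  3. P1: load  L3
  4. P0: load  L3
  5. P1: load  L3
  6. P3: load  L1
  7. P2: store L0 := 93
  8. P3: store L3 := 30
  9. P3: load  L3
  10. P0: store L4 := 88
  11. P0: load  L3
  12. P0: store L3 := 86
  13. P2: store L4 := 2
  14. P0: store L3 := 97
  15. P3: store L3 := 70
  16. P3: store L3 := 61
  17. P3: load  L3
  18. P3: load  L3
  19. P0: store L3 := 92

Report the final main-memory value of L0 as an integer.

memory[L0] = 80

step 1: P3: load  L3  ⟶  IIIS  (L3)  txn=BusRd  M[L3]=30
step 2: P3: store L3 := 29  ⟶  IIIM  (L3)  txn=BusRdX  M[L3]=30
step 3: P1: load  L3  ⟶  ISIS  (L3)  txn=BusRd+Flush  M[L3]=29
step 4: P0: load  L3  ⟶  SSIS  (L3)  txn=BusRd  M[L3]=29
step 5: P1: load  L3  ⟶  SSIS  (L3)  txn=∅  M[L3]=29
step 6: P3: load  L1  ⟶  IIIS  (L1)  txn=BusRd  M[L1]=90
step 7: P2: store L0 := 93  ⟶  IIMI  (L0)  txn=BusRdX  M[L0]=80
step 8: P3: store L3 := 30  ⟶  IIIM  (L3)  txn=BusRdX  M[L3]=29
step 9: P3: load  L3  ⟶  IIIM  (L3)  txn=∅  M[L3]=29
step 10: P0: store L4 := 88  ⟶  MIII  (L4)  txn=BusRdX  M[L4]=20
step 11: P0: load  L3  ⟶  SIIS  (L3)  txn=BusRd+Flush  M[L3]=30
step 12: P0: store L3 := 86  ⟶  MIII  (L3)  txn=BusRdX  M[L3]=30
step 13: P2: store L4 := 2  ⟶  IIMI  (L4)  txn=BusRdX+Flush  M[L4]=88
step 14: P0: store L3 := 97  ⟶  MIII  (L3)  txn=∅  M[L3]=30
step 15: P3: store L3 := 70  ⟶  IIIM  (L3)  txn=BusRdX+Flush  M[L3]=97
step 16: P3: store L3 := 61  ⟶  IIIM  (L3)  txn=∅  M[L3]=97
step 17: P3: load  L3  ⟶  IIIM  (L3)  txn=∅  M[L3]=97
step 18: P3: load  L3  ⟶  IIIM  (L3)  txn=∅  M[L3]=97
step 19: P0: store L3 := 92  ⟶  MIII  (L3)  txn=BusRdX+Flush  M[L3]=61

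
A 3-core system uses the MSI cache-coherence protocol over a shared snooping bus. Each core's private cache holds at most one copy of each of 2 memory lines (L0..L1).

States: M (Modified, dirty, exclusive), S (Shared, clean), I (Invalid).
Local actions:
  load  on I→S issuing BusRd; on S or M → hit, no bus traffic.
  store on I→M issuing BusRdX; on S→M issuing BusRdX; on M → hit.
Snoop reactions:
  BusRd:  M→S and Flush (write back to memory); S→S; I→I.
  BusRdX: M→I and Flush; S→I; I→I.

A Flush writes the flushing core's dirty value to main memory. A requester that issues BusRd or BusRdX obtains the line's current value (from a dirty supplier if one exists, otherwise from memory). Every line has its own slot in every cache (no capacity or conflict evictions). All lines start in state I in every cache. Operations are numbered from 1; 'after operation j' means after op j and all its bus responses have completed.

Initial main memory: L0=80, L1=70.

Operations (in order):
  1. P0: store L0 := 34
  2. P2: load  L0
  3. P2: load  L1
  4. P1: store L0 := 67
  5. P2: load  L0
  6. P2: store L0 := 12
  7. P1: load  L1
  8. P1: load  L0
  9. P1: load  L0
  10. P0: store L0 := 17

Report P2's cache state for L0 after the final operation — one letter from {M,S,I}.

1. P0: store L0 := 34  bus=[BusRdX]  L0: P0=M P1=I P2=I  mem[L0]=80
2. P2: load  L0  bus=[BusRd,Flush]  L0: P0=S P1=I P2=S  mem[L0]=34
3. P2: load  L1  bus=[BusRd]  L1: P0=I P1=I P2=S  mem[L1]=70
4. P1: store L0 := 67  bus=[BusRdX]  L0: P0=I P1=M P2=I  mem[L0]=34
5. P2: load  L0  bus=[BusRd,Flush]  L0: P0=I P1=S P2=S  mem[L0]=67
6. P2: store L0 := 12  bus=[BusRdX]  L0: P0=I P1=I P2=M  mem[L0]=67
7. P1: load  L1  bus=[BusRd]  L1: P0=I P1=S P2=S  mem[L1]=70
8. P1: load  L0  bus=[BusRd,Flush]  L0: P0=I P1=S P2=S  mem[L0]=12
9. P1: load  L0  bus=[-]  L0: P0=I P1=S P2=S  mem[L0]=12
10. P0: store L0 := 17  bus=[BusRdX]  L0: P0=M P1=I P2=I  mem[L0]=12

state = I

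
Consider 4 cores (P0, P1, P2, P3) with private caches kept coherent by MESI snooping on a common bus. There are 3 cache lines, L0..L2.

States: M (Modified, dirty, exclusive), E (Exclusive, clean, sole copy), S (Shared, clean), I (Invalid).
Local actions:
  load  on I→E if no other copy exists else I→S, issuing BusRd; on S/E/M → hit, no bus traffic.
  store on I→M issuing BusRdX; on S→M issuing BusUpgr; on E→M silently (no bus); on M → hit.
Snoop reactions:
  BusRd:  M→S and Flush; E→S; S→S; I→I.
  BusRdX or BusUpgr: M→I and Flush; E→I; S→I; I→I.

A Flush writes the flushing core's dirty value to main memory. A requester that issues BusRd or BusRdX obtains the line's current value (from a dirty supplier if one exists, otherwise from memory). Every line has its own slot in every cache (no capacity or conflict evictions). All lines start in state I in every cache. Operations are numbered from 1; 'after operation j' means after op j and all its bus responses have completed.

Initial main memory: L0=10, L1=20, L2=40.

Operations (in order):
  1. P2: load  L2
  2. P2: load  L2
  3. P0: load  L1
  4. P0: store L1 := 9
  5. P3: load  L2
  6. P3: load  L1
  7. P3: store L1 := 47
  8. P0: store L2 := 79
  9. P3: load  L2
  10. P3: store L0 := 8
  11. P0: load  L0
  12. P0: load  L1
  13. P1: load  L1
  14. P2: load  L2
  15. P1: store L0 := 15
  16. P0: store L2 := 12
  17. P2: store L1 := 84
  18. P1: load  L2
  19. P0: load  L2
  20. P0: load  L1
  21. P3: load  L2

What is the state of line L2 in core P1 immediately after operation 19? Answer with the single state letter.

state = S

1. P2: load  L2  bus=[BusRd]  L2: P0=I P1=I P2=E P3=I  mem[L2]=40
2. P2: load  L2  bus=[-]  L2: P0=I P1=I P2=E P3=I  mem[L2]=40
3. P0: load  L1  bus=[BusRd]  L1: P0=E P1=I P2=I P3=I  mem[L1]=20
4. P0: store L1 := 9  bus=[-]  L1: P0=M P1=I P2=I P3=I  mem[L1]=20
5. P3: load  L2  bus=[BusRd]  L2: P0=I P1=I P2=S P3=S  mem[L2]=40
6. P3: load  L1  bus=[BusRd,Flush]  L1: P0=S P1=I P2=I P3=S  mem[L1]=9
7. P3: store L1 := 47  bus=[BusUpgr]  L1: P0=I P1=I P2=I P3=M  mem[L1]=9
8. P0: store L2 := 79  bus=[BusRdX]  L2: P0=M P1=I P2=I P3=I  mem[L2]=40
9. P3: load  L2  bus=[BusRd,Flush]  L2: P0=S P1=I P2=I P3=S  mem[L2]=79
10. P3: store L0 := 8  bus=[BusRdX]  L0: P0=I P1=I P2=I P3=M  mem[L0]=10
11. P0: load  L0  bus=[BusRd,Flush]  L0: P0=S P1=I P2=I P3=S  mem[L0]=8
12. P0: load  L1  bus=[BusRd,Flush]  L1: P0=S P1=I P2=I P3=S  mem[L1]=47
13. P1: load  L1  bus=[BusRd]  L1: P0=S P1=S P2=I P3=S  mem[L1]=47
14. P2: load  L2  bus=[BusRd]  L2: P0=S P1=I P2=S P3=S  mem[L2]=79
15. P1: store L0 := 15  bus=[BusRdX]  L0: P0=I P1=M P2=I P3=I  mem[L0]=8
16. P0: store L2 := 12  bus=[BusUpgr]  L2: P0=M P1=I P2=I P3=I  mem[L2]=79
17. P2: store L1 := 84  bus=[BusRdX]  L1: P0=I P1=I P2=M P3=I  mem[L1]=47
18. P1: load  L2  bus=[BusRd,Flush]  L2: P0=S P1=S P2=I P3=I  mem[L2]=12
19. P0: load  L2  bus=[-]  L2: P0=S P1=S P2=I P3=I  mem[L2]=12
20. P0: load  L1  bus=[BusRd,Flush]  L1: P0=S P1=I P2=S P3=I  mem[L1]=84
21. P3: load  L2  bus=[BusRd]  L2: P0=S P1=S P2=I P3=S  mem[L2]=12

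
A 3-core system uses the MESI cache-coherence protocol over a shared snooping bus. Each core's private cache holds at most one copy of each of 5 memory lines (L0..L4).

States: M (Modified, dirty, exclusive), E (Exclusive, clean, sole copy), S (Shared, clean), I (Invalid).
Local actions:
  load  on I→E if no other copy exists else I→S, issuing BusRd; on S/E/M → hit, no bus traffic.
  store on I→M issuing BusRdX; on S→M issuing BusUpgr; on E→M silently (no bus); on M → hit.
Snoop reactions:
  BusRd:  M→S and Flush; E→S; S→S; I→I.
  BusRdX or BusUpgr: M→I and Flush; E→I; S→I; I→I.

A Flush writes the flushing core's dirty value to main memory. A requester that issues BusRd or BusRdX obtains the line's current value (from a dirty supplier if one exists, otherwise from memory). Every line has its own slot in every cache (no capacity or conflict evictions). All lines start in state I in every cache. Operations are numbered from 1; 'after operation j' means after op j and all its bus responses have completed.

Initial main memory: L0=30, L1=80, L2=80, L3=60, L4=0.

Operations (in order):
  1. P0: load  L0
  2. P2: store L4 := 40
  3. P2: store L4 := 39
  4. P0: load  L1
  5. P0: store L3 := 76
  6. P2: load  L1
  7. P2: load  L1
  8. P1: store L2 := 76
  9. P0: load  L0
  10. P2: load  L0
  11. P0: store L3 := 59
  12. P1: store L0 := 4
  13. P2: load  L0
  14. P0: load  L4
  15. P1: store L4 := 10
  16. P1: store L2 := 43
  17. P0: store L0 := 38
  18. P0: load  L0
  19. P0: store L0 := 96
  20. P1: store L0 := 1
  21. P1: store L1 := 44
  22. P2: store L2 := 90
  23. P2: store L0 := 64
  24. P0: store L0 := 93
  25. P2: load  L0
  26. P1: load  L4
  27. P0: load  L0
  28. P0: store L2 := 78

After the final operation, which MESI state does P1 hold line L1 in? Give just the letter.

  op1 P0: load  L0 → E/I/I on L0; bus BusRd; mem=30
  op2 P2: store L4 := 40 → I/I/M on L4; bus BusRdX; mem=0
  op3 P2: store L4 := 39 → I/I/M on L4; bus (none); mem=0
  op4 P0: load  L1 → E/I/I on L1; bus BusRd; mem=80
  op5 P0: store L3 := 76 → M/I/I on L3; bus BusRdX; mem=60
  op6 P2: load  L1 → S/I/S on L1; bus BusRd; mem=80
  op7 P2: load  L1 → S/I/S on L1; bus (none); mem=80
  op8 P1: store L2 := 76 → I/M/I on L2; bus BusRdX; mem=80
  op9 P0: load  L0 → E/I/I on L0; bus (none); mem=30
  op10 P2: load  L0 → S/I/S on L0; bus BusRd; mem=30
  op11 P0: store L3 := 59 → M/I/I on L3; bus (none); mem=60
  op12 P1: store L0 := 4 → I/M/I on L0; bus BusRdX; mem=30
  op13 P2: load  L0 → I/S/S on L0; bus BusRd Flush; mem=4
  op14 P0: load  L4 → S/I/S on L4; bus BusRd Flush; mem=39
  op15 P1: store L4 := 10 → I/M/I on L4; bus BusRdX; mem=39
  op16 P1: store L2 := 43 → I/M/I on L2; bus (none); mem=80
  op17 P0: store L0 := 38 → M/I/I on L0; bus BusRdX; mem=4
  op18 P0: load  L0 → M/I/I on L0; bus (none); mem=4
  op19 P0: store L0 := 96 → M/I/I on L0; bus (none); mem=4
  op20 P1: store L0 := 1 → I/M/I on L0; bus BusRdX Flush; mem=96
  op21 P1: store L1 := 44 → I/M/I on L1; bus BusRdX; mem=80
  op22 P2: store L2 := 90 → I/I/M on L2; bus BusRdX Flush; mem=43
  op23 P2: store L0 := 64 → I/I/M on L0; bus BusRdX Flush; mem=1
  op24 P0: store L0 := 93 → M/I/I on L0; bus BusRdX Flush; mem=64
  op25 P2: load  L0 → S/I/S on L0; bus BusRd Flush; mem=93
  op26 P1: load  L4 → I/M/I on L4; bus (none); mem=39
  op27 P0: load  L0 → S/I/S on L0; bus (none); mem=93
  op28 P0: store L2 := 78 → M/I/I on L2; bus BusRdX Flush; mem=90

state = M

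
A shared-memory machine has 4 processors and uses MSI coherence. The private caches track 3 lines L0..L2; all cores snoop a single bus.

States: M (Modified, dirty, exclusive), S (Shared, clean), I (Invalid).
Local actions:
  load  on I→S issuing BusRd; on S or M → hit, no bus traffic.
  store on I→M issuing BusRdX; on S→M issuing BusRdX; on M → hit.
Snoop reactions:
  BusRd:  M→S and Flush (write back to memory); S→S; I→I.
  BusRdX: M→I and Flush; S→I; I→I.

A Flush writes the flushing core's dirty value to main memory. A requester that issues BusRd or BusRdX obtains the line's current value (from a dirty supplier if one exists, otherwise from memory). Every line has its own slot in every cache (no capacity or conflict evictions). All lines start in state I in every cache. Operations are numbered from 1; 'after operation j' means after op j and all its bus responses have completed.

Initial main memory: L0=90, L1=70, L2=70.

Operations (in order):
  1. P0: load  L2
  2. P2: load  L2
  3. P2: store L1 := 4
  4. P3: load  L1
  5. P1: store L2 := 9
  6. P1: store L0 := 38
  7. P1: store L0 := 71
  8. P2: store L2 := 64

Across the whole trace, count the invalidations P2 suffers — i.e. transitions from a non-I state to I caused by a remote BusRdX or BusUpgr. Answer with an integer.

[1] P0: load  L2 | P0:S(70), P1:I, P2:I, P3:I | bus: BusRd
[2] P2: load  L2 | P0:S(70), P1:I, P2:S(70), P3:I | bus: BusRd
[3] P2: store L1 := 4 | P0:I, P1:I, P2:M(4), P3:I | bus: BusRdX
[4] P3: load  L1 | P0:I, P1:I, P2:S(4), P3:S(4) | bus: BusRd,Flush
[5] P1: store L2 := 9 | P0:I, P1:M(9), P2:I, P3:I | bus: BusRdX
[6] P1: store L0 := 38 | P0:I, P1:M(38), P2:I, P3:I | bus: BusRdX
[7] P1: store L0 := 71 | P0:I, P1:M(71), P2:I, P3:I | bus: none
[8] P2: store L2 := 64 | P0:I, P1:I, P2:M(64), P3:I | bus: BusRdX,Flush

invalidations = 1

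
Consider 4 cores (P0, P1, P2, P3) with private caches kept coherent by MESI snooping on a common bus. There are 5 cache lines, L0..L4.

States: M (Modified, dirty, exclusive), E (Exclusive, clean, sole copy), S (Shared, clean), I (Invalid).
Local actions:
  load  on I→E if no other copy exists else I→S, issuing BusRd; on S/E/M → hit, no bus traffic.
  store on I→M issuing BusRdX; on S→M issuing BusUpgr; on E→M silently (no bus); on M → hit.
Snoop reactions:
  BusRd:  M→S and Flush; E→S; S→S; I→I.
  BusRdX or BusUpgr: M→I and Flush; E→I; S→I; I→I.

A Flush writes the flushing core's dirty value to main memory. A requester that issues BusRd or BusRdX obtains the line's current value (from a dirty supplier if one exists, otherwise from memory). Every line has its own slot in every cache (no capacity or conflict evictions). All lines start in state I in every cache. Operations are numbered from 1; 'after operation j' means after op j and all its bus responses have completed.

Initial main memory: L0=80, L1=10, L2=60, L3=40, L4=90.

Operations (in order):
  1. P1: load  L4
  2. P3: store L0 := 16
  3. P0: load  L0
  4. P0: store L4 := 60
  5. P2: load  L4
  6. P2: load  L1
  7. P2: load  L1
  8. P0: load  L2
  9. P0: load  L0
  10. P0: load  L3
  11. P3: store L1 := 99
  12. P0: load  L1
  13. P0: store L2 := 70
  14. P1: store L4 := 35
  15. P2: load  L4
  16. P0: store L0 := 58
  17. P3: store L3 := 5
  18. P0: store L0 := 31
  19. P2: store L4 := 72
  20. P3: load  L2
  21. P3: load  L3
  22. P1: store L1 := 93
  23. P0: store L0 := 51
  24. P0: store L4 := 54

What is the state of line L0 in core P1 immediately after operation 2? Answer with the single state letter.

state = I

[1] P1: load  L4 | P0:I, P1:E(90), P2:I, P3:I | bus: BusRd
[2] P3: store L0 := 16 | P0:I, P1:I, P2:I, P3:M(16) | bus: BusRdX
[3] P0: load  L0 | P0:S(16), P1:I, P2:I, P3:S(16) | bus: BusRd,Flush
[4] P0: store L4 := 60 | P0:M(60), P1:I, P2:I, P3:I | bus: BusRdX
[5] P2: load  L4 | P0:S(60), P1:I, P2:S(60), P3:I | bus: BusRd,Flush
[6] P2: load  L1 | P0:I, P1:I, P2:E(10), P3:I | bus: BusRd
[7] P2: load  L1 | P0:I, P1:I, P2:E(10), P3:I | bus: none
[8] P0: load  L2 | P0:E(60), P1:I, P2:I, P3:I | bus: BusRd
[9] P0: load  L0 | P0:S(16), P1:I, P2:I, P3:S(16) | bus: none
[10] P0: load  L3 | P0:E(40), P1:I, P2:I, P3:I | bus: BusRd
[11] P3: store L1 := 99 | P0:I, P1:I, P2:I, P3:M(99) | bus: BusRdX
[12] P0: load  L1 | P0:S(99), P1:I, P2:I, P3:S(99) | bus: BusRd,Flush
[13] P0: store L2 := 70 | P0:M(70), P1:I, P2:I, P3:I | bus: none
[14] P1: store L4 := 35 | P0:I, P1:M(35), P2:I, P3:I | bus: BusRdX
[15] P2: load  L4 | P0:I, P1:S(35), P2:S(35), P3:I | bus: BusRd,Flush
[16] P0: store L0 := 58 | P0:M(58), P1:I, P2:I, P3:I | bus: BusUpgr
[17] P3: store L3 := 5 | P0:I, P1:I, P2:I, P3:M(5) | bus: BusRdX
[18] P0: store L0 := 31 | P0:M(31), P1:I, P2:I, P3:I | bus: none
[19] P2: store L4 := 72 | P0:I, P1:I, P2:M(72), P3:I | bus: BusUpgr
[20] P3: load  L2 | P0:S(70), P1:I, P2:I, P3:S(70) | bus: BusRd,Flush
[21] P3: load  L3 | P0:I, P1:I, P2:I, P3:M(5) | bus: none
[22] P1: store L1 := 93 | P0:I, P1:M(93), P2:I, P3:I | bus: BusRdX
[23] P0: store L0 := 51 | P0:M(51), P1:I, P2:I, P3:I | bus: none
[24] P0: store L4 := 54 | P0:M(54), P1:I, P2:I, P3:I | bus: BusRdX,Flush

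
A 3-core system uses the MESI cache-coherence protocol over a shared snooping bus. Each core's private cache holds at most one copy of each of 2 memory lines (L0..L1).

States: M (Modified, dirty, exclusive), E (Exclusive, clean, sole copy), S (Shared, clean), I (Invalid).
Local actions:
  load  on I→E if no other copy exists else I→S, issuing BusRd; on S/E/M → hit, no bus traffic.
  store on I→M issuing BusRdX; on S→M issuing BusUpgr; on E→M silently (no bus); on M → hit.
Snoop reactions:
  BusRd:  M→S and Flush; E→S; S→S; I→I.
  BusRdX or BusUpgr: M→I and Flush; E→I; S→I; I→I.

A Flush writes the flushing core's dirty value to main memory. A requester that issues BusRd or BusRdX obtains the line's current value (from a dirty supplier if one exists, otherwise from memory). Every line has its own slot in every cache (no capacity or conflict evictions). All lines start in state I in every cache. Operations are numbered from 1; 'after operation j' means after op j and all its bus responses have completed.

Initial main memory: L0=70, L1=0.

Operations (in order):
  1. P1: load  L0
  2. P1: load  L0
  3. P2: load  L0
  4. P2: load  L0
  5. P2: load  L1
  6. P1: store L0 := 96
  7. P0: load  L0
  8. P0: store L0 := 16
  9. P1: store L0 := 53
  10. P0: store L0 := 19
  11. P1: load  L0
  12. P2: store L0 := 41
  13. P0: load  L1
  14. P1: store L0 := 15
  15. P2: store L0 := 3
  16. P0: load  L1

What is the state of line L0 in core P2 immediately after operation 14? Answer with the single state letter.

state = I

1. P1: load  L0  bus=[BusRd]  L0: P0=I P1=E P2=I  mem[L0]=70
2. P1: load  L0  bus=[-]  L0: P0=I P1=E P2=I  mem[L0]=70
3. P2: load  L0  bus=[BusRd]  L0: P0=I P1=S P2=S  mem[L0]=70
4. P2: load  L0  bus=[-]  L0: P0=I P1=S P2=S  mem[L0]=70
5. P2: load  L1  bus=[BusRd]  L1: P0=I P1=I P2=E  mem[L1]=0
6. P1: store L0 := 96  bus=[BusUpgr]  L0: P0=I P1=M P2=I  mem[L0]=70
7. P0: load  L0  bus=[BusRd,Flush]  L0: P0=S P1=S P2=I  mem[L0]=96
8. P0: store L0 := 16  bus=[BusUpgr]  L0: P0=M P1=I P2=I  mem[L0]=96
9. P1: store L0 := 53  bus=[BusRdX,Flush]  L0: P0=I P1=M P2=I  mem[L0]=16
10. P0: store L0 := 19  bus=[BusRdX,Flush]  L0: P0=M P1=I P2=I  mem[L0]=53
11. P1: load  L0  bus=[BusRd,Flush]  L0: P0=S P1=S P2=I  mem[L0]=19
12. P2: store L0 := 41  bus=[BusRdX]  L0: P0=I P1=I P2=M  mem[L0]=19
13. P0: load  L1  bus=[BusRd]  L1: P0=S P1=I P2=S  mem[L1]=0
14. P1: store L0 := 15  bus=[BusRdX,Flush]  L0: P0=I P1=M P2=I  mem[L0]=41
15. P2: store L0 := 3  bus=[BusRdX,Flush]  L0: P0=I P1=I P2=M  mem[L0]=15
16. P0: load  L1  bus=[-]  L1: P0=S P1=I P2=S  mem[L1]=0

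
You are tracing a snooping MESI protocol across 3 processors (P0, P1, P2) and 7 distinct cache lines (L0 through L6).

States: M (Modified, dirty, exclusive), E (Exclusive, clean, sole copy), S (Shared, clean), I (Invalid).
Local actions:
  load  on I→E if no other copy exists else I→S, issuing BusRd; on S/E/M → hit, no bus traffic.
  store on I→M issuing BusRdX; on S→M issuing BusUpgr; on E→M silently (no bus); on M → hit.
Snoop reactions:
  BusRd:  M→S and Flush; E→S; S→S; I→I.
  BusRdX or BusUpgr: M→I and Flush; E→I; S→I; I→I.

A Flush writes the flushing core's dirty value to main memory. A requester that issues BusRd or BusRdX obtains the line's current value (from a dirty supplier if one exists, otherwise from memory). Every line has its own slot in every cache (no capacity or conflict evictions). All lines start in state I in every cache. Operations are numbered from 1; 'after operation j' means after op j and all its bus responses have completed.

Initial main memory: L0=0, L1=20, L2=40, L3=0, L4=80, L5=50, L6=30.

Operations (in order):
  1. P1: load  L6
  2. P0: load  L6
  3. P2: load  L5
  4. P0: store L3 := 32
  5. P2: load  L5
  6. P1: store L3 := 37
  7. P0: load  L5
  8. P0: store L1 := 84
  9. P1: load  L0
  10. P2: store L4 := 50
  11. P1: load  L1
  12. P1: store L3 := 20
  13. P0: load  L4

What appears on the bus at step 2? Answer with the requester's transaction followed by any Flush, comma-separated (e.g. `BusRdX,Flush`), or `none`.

bus = BusRd

[1] P1: load  L6 | P0:I, P1:E(30), P2:I | bus: BusRd
[2] P0: load  L6 | P0:S(30), P1:S(30), P2:I | bus: BusRd
[3] P2: load  L5 | P0:I, P1:I, P2:E(50) | bus: BusRd
[4] P0: store L3 := 32 | P0:M(32), P1:I, P2:I | bus: BusRdX
[5] P2: load  L5 | P0:I, P1:I, P2:E(50) | bus: none
[6] P1: store L3 := 37 | P0:I, P1:M(37), P2:I | bus: BusRdX,Flush
[7] P0: load  L5 | P0:S(50), P1:I, P2:S(50) | bus: BusRd
[8] P0: store L1 := 84 | P0:M(84), P1:I, P2:I | bus: BusRdX
[9] P1: load  L0 | P0:I, P1:E(0), P2:I | bus: BusRd
[10] P2: store L4 := 50 | P0:I, P1:I, P2:M(50) | bus: BusRdX
[11] P1: load  L1 | P0:S(84), P1:S(84), P2:I | bus: BusRd,Flush
[12] P1: store L3 := 20 | P0:I, P1:M(20), P2:I | bus: none
[13] P0: load  L4 | P0:S(50), P1:I, P2:S(50) | bus: BusRd,Flush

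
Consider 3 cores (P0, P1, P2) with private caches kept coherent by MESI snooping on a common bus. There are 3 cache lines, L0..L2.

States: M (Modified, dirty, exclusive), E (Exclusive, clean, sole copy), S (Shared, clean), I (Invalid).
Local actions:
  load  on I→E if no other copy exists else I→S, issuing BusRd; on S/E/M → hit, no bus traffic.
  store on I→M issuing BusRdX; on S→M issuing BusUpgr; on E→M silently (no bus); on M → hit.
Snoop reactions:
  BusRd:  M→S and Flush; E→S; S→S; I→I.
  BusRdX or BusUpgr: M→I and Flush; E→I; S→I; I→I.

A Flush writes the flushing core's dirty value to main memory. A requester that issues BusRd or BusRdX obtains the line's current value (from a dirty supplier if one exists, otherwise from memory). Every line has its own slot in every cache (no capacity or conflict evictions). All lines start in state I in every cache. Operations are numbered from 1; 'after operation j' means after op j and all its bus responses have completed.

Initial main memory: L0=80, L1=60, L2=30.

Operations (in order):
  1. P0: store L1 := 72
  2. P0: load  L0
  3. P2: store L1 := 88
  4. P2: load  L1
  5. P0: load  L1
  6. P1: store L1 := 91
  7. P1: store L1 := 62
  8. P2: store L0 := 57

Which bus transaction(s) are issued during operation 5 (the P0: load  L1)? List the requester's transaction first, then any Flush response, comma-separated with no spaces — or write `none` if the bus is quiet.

bus = BusRd,Flush

  op1 P0: store L1 := 72 → M/I/I on L1; bus BusRdX; mem=60
  op2 P0: load  L0 → E/I/I on L0; bus BusRd; mem=80
  op3 P2: store L1 := 88 → I/I/M on L1; bus BusRdX Flush; mem=72
  op4 P2: load  L1 → I/I/M on L1; bus (none); mem=72
  op5 P0: load  L1 → S/I/S on L1; bus BusRd Flush; mem=88
  op6 P1: store L1 := 91 → I/M/I on L1; bus BusRdX; mem=88
  op7 P1: store L1 := 62 → I/M/I on L1; bus (none); mem=88
  op8 P2: store L0 := 57 → I/I/M on L0; bus BusRdX; mem=80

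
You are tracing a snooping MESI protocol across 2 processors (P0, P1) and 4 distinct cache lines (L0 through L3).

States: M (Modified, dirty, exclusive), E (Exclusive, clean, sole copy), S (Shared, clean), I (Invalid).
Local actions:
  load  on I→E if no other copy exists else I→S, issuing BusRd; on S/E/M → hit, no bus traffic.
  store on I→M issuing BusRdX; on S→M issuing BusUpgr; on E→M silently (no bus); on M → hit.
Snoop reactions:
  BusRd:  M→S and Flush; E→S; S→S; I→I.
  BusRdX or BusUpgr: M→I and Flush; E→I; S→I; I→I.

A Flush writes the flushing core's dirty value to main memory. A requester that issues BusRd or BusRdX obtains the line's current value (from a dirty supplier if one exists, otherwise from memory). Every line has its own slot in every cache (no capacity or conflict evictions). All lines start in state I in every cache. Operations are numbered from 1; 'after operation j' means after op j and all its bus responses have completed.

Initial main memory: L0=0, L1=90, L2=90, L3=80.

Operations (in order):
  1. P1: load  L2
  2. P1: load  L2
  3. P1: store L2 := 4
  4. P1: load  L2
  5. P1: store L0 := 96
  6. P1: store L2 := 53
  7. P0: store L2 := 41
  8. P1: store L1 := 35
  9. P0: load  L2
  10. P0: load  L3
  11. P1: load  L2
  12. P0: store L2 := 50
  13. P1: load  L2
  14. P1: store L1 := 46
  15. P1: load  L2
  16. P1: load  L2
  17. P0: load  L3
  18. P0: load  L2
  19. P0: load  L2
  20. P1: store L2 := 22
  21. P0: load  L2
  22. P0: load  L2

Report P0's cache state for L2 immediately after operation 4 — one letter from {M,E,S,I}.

state = I

[1] P1: load  L2 | P0:I, P1:E(90) | bus: BusRd
[2] P1: load  L2 | P0:I, P1:E(90) | bus: none
[3] P1: store L2 := 4 | P0:I, P1:M(4) | bus: none
[4] P1: load  L2 | P0:I, P1:M(4) | bus: none
[5] P1: store L0 := 96 | P0:I, P1:M(96) | bus: BusRdX
[6] P1: store L2 := 53 | P0:I, P1:M(53) | bus: none
[7] P0: store L2 := 41 | P0:M(41), P1:I | bus: BusRdX,Flush
[8] P1: store L1 := 35 | P0:I, P1:M(35) | bus: BusRdX
[9] P0: load  L2 | P0:M(41), P1:I | bus: none
[10] P0: load  L3 | P0:E(80), P1:I | bus: BusRd
[11] P1: load  L2 | P0:S(41), P1:S(41) | bus: BusRd,Flush
[12] P0: store L2 := 50 | P0:M(50), P1:I | bus: BusUpgr
[13] P1: load  L2 | P0:S(50), P1:S(50) | bus: BusRd,Flush
[14] P1: store L1 := 46 | P0:I, P1:M(46) | bus: none
[15] P1: load  L2 | P0:S(50), P1:S(50) | bus: none
[16] P1: load  L2 | P0:S(50), P1:S(50) | bus: none
[17] P0: load  L3 | P0:E(80), P1:I | bus: none
[18] P0: load  L2 | P0:S(50), P1:S(50) | bus: none
[19] P0: load  L2 | P0:S(50), P1:S(50) | bus: none
[20] P1: store L2 := 22 | P0:I, P1:M(22) | bus: BusUpgr
[21] P0: load  L2 | P0:S(22), P1:S(22) | bus: BusRd,Flush
[22] P0: load  L2 | P0:S(22), P1:S(22) | bus: none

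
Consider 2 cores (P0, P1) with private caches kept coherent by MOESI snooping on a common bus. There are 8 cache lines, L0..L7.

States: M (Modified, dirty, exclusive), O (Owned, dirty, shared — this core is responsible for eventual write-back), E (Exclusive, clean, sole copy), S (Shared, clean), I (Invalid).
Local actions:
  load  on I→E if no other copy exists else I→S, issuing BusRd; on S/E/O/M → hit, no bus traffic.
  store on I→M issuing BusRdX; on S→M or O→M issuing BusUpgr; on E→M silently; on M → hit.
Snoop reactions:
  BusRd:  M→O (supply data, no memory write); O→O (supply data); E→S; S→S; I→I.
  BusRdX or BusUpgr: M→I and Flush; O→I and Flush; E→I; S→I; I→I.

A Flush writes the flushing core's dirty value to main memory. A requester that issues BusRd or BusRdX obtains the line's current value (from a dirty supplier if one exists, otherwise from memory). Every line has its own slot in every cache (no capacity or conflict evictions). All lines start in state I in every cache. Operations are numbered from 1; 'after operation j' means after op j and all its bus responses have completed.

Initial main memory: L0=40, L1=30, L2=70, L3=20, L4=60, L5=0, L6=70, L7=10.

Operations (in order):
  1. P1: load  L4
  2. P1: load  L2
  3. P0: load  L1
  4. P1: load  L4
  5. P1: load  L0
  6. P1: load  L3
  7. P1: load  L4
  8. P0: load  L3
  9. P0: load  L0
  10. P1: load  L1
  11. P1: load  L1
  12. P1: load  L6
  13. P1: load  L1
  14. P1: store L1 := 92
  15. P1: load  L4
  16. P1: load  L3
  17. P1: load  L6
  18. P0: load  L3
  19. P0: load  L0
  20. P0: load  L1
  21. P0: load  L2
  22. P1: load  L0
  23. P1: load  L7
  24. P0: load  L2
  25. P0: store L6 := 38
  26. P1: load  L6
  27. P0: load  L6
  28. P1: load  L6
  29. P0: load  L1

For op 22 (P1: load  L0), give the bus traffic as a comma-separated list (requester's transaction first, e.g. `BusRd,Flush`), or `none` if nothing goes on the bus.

bus = none

  op1 P1: load  L4 → I/E on L4; bus BusRd; mem=60
  op2 P1: load  L2 → I/E on L2; bus BusRd; mem=70
  op3 P0: load  L1 → E/I on L1; bus BusRd; mem=30
  op4 P1: load  L4 → I/E on L4; bus (none); mem=60
  op5 P1: load  L0 → I/E on L0; bus BusRd; mem=40
  op6 P1: load  L3 → I/E on L3; bus BusRd; mem=20
  op7 P1: load  L4 → I/E on L4; bus (none); mem=60
  op8 P0: load  L3 → S/S on L3; bus BusRd; mem=20
  op9 P0: load  L0 → S/S on L0; bus BusRd; mem=40
  op10 P1: load  L1 → S/S on L1; bus BusRd; mem=30
  op11 P1: load  L1 → S/S on L1; bus (none); mem=30
  op12 P1: load  L6 → I/E on L6; bus BusRd; mem=70
  op13 P1: load  L1 → S/S on L1; bus (none); mem=30
  op14 P1: store L1 := 92 → I/M on L1; bus BusUpgr; mem=30
  op15 P1: load  L4 → I/E on L4; bus (none); mem=60
  op16 P1: load  L3 → S/S on L3; bus (none); mem=20
  op17 P1: load  L6 → I/E on L6; bus (none); mem=70
  op18 P0: load  L3 → S/S on L3; bus (none); mem=20
  op19 P0: load  L0 → S/S on L0; bus (none); mem=40
  op20 P0: load  L1 → S/O on L1; bus BusRd; mem=30
  op21 P0: load  L2 → S/S on L2; bus BusRd; mem=70
  op22 P1: load  L0 → S/S on L0; bus (none); mem=40
  op23 P1: load  L7 → I/E on L7; bus BusRd; mem=10
  op24 P0: load  L2 → S/S on L2; bus (none); mem=70
  op25 P0: store L6 := 38 → M/I on L6; bus BusRdX; mem=70
  op26 P1: load  L6 → O/S on L6; bus BusRd; mem=70
  op27 P0: load  L6 → O/S on L6; bus (none); mem=70
  op28 P1: load  L6 → O/S on L6; bus (none); mem=70
  op29 P0: load  L1 → S/O on L1; bus (none); mem=30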